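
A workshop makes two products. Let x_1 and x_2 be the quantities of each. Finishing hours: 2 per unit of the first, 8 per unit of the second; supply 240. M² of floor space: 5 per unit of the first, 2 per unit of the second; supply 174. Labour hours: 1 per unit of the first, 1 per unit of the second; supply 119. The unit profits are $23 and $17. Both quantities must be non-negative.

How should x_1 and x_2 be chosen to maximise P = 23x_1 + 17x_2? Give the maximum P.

x_1 = 76/3, x_2 = 71/3, maximum P = 985

Corner points and P = 23x_1 + 17x_2:
  (0, 0) → P = 0
  (0, 30) → P = 510
  (174/5, 0) → P = 4002/5
  (76/3, 71/3) → P = 985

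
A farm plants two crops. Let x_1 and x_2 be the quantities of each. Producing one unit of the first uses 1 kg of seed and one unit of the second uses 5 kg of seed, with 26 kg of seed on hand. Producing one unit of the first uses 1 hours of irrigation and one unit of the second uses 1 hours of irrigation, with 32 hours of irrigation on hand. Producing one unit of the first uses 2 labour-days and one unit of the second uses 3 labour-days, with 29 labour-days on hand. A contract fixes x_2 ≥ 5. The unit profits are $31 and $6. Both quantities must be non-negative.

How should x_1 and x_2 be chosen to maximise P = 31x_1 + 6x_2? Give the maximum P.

x_1 = 1, x_2 = 5, maximum P = 61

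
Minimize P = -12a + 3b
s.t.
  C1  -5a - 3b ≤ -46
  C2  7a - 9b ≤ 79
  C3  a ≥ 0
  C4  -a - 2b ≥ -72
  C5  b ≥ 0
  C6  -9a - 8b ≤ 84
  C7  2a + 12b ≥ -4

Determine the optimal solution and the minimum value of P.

Vertices and P = -12a + 3b:
  (0, 46/3) → P = 46
  (46/5, 0) → P = -552/5
  (806/23, 425/23) → P = -8397/23
  (79/7, 0) → P = -948/7
  (0, 36) → P = 108

The binding constraints are 7a - 9b = 79 and -a - 2b = -72.
Solving simultaneously gives a = 806/23, b = 425/23.

a = 806/23, b = 425/23, minimum P = -8397/23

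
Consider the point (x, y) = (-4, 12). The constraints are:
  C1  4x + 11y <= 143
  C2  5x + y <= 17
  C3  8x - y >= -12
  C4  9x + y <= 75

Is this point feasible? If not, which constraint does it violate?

not feasible — violates C3

Constraint C3: 8x - y = -44, which is not ≥ -12. All other constraints are satisfied.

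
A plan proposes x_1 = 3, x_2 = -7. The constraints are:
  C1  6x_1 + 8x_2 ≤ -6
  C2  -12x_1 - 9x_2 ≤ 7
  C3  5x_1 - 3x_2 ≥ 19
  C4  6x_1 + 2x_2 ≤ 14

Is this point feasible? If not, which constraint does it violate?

Constraint C2: -12x_1 - 9x_2 = 27, which is not ≤ 7. All other constraints are satisfied.

not feasible — violates C2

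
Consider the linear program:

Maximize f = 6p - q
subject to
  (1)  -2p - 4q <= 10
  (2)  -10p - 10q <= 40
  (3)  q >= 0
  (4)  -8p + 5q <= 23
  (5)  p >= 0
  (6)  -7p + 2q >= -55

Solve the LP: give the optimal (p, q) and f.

p = 321/19, q = 601/19, maximum f = 1325/19

Corner points and f = 6p - q:
  (0, 0) → f = 0
  (55/7, 0) → f = 330/7
  (0, 23/5) → f = -23/5
  (321/19, 601/19) → f = 1325/19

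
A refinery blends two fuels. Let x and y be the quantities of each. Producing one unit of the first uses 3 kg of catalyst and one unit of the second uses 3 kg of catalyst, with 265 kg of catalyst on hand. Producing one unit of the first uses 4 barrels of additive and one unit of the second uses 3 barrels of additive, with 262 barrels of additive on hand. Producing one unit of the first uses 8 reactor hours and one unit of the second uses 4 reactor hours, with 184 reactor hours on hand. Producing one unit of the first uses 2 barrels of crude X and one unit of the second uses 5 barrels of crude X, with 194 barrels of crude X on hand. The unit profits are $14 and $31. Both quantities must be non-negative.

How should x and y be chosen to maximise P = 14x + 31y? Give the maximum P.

Corner points and P = 14x + 31y:
  (0, 0) → P = 0
  (0, 194/5) → P = 6014/5
  (23, 0) → P = 322
  (9/2, 37) → P = 1210

At the optimal vertex, 8x + 4y = 184 and 2x + 5y = 194.
Solving simultaneously gives x = 9/2, y = 37.

x = 9/2, y = 37, maximum P = 1210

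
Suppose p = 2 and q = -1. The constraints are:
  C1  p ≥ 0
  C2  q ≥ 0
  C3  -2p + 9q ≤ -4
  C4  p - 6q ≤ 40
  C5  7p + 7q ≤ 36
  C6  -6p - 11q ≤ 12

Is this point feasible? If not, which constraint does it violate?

not feasible — violates C2

Constraint C2: q = -1, which is not ≥ 0. All other constraints are satisfied.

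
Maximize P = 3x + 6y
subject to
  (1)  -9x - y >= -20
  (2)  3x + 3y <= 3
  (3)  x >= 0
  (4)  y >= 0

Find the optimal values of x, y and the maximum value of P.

x = 0, y = 1, maximum P = 6

The binding constraints are 3x + 3y = 3 and x = 0.
Solving simultaneously gives x = 0, y = 1.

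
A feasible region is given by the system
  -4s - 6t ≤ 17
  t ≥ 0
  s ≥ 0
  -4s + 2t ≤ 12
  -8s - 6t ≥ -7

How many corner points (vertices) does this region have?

3

Pairwise boundary intersections that survive every other constraint:
  (0, 0)
  (7/8, 0)
  (0, 7/6)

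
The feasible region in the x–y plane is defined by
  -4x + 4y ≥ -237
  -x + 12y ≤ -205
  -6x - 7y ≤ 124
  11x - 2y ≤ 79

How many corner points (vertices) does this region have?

3

Pairwise boundary intersections that survive every other constraint:
  (-53/79, -1354/79)
  (269/65, -1088/65)
  (305/89, -1838/89)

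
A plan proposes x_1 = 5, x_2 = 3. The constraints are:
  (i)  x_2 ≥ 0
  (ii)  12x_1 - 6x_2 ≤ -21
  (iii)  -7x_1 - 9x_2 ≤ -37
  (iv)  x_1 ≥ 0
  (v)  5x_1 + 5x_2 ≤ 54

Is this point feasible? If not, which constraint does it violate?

not feasible — violates (ii)

Constraint (ii): 12x_1 - 6x_2 = 42, which is not ≤ -21. All other constraints are satisfied.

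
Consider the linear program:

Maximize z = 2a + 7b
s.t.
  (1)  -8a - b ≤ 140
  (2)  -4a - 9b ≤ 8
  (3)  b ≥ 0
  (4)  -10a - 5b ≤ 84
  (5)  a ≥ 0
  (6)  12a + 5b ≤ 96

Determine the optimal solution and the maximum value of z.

Extreme points and z = 2a + 7b:
  (0, 0) → z = 0
  (8, 0) → z = 16
  (0, 96/5) → z = 672/5

a = 0, b = 96/5, maximum z = 672/5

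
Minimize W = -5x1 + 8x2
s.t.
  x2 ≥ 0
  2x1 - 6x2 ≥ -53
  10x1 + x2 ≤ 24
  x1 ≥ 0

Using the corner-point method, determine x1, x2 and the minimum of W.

Extreme points and W = -5x1 + 8x2:
  (12/5, 0) → W = -12
  (0, 0) → W = 0
  (91/62, 289/31) → W = 4169/62
  (0, 53/6) → W = 212/3

The optimum lies where x2 = 0 and 10x1 + x2 = 24.
Solving simultaneously gives x1 = 12/5, x2 = 0.

x1 = 12/5, x2 = 0, minimum W = -12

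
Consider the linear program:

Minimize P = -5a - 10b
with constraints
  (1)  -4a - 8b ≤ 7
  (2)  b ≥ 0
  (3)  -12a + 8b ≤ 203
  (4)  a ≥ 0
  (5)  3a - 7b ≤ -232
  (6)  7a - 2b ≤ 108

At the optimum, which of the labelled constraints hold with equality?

Extreme points and P = -5a - 10b:
  (29/4, 145/4) → P = -1595/4
  (635/16, 2717/32) → P = -2095/2
  (1220/43, 1948/43) → P = -25580/43

The minimum is at (635/16, 2717/32). Substituting into each constraint, equality holds for (3) and (6); the remaining constraints have slack.

(3) and (6)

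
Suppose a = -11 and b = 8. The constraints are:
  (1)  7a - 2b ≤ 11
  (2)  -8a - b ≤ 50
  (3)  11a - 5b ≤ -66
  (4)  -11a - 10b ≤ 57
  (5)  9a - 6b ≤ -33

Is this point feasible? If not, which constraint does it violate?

Constraint (2): -8a - b = 80, which is not ≤ 50. All other constraints are satisfied.

not feasible — violates (2)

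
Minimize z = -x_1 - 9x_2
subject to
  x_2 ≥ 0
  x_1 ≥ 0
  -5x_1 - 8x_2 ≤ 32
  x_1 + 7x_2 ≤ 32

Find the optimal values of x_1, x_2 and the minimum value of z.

x_1 = 0, x_2 = 32/7, minimum z = -288/7

Extreme points and z = -x_1 - 9x_2:
  (0, 0) → z = 0
  (32, 0) → z = -32
  (0, 32/7) → z = -288/7

The binding constraints are x_1 = 0 and x_1 + 7x_2 = 32.
Solving simultaneously gives x_1 = 0, x_2 = 32/7.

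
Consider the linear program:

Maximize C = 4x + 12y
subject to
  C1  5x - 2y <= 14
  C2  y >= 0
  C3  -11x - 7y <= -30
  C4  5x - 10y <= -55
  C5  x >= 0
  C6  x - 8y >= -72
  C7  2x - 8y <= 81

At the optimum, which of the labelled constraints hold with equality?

C1 and C6

Feasible corners and C = 4x + 12y:
  (25/4, 69/8) → C = 257/2
  (128/19, 187/19) → C = 2756/19
  (0, 11/2) → C = 66
  (0, 9) → C = 108

The maximum is at (128/19, 187/19). Substituting into each constraint, equality holds for C1 and C6; the remaining constraints have slack.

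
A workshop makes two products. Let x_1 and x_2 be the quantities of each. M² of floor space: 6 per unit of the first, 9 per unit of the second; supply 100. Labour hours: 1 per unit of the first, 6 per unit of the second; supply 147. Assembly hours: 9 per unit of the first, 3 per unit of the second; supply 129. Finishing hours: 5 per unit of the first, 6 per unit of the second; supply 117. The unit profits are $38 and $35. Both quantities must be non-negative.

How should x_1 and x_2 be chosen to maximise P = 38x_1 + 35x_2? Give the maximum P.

Feasible corners and P = 38x_1 + 35x_2:
  (0, 0) → P = 0
  (0, 100/9) → P = 3500/9
  (43/3, 0) → P = 1634/3
  (41/3, 2) → P = 1768/3

The binding constraints are 6x_1 + 9x_2 = 100 and 9x_1 + 3x_2 = 129.
Solving simultaneously gives x_1 = 41/3, x_2 = 2.

x_1 = 41/3, x_2 = 2, maximum P = 1768/3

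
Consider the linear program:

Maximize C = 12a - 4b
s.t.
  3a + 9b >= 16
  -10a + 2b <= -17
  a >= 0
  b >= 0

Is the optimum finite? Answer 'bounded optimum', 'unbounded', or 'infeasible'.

unbounded

From the feasible point (185/96, 109/96), moving in the direction (1, 0) keeps every constraint satisfied while C increases without bound.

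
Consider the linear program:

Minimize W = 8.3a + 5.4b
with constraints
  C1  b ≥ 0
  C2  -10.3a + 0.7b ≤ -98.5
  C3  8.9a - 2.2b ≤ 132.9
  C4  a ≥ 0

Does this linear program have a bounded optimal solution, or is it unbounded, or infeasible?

bounded optimum

Corner points and W = 8.3a + 5.4b:
  (985/103, 0) → W = 16351/206
  (1329/89, 0) → W = 110307/890
The feasible region has finitely many vertices and no improving ray; the minimum is 16351/206 at (985/103, 0).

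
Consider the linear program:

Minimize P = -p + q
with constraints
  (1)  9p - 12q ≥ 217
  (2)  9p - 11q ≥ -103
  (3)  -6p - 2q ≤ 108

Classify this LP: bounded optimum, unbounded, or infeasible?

unbounded

From the feasible point (-431/45, -379/15), moving in the direction (2, -6) keeps every constraint satisfied while P decreases without bound.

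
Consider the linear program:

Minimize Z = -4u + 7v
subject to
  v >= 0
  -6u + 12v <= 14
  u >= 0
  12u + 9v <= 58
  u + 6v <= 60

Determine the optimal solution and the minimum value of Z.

The binding constraints are v = 0 and 12u + 9v = 58.
Solving simultaneously gives u = 29/6, v = 0.

u = 29/6, v = 0, minimum Z = -58/3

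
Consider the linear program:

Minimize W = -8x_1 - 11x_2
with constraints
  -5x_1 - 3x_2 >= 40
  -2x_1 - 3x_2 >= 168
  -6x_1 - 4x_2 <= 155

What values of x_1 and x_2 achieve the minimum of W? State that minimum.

x_1 = 128/3, x_2 = -760/9, minimum W = 5288/9

Feasible corners and W = -8x_1 - 11x_2:
  (128/3, -760/9) → W = 5288/9
  (305/2, -535/2) → W = 3445/2
  (207/10, -349/5) → W = 3011/5

The binding constraints are -5x_1 - 3x_2 = 40 and -2x_1 - 3x_2 = 168.
Solving simultaneously gives x_1 = 128/3, x_2 = -760/9.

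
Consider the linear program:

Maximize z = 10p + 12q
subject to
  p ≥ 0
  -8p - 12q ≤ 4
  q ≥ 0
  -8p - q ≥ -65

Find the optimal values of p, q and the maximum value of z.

Feasible corners and z = 10p + 12q:
  (0, 0) → z = 0
  (0, 65) → z = 780
  (65/8, 0) → z = 325/4

p = 0, q = 65, maximum z = 780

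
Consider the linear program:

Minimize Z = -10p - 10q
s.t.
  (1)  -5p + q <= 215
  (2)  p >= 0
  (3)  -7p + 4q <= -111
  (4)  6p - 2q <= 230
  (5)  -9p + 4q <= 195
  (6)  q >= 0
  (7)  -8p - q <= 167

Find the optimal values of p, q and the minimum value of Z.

p = 349/5, q = 472/5, minimum Z = -1642

Corner points and Z = -10p - 10q:
  (349/5, 472/5) → Z = -1642
  (111/7, 0) → Z = -1110/7
  (115/3, 0) → Z = -1150/3

The optimum lies where -7p + 4q = -111 and 6p - 2q = 230.
Solving simultaneously gives p = 349/5, q = 472/5.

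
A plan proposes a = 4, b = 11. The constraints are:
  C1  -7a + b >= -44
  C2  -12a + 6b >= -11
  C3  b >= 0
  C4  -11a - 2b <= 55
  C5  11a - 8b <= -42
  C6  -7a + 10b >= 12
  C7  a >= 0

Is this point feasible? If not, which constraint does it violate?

feasible

C1: -17 ≥ -44 ✓
C2: 18 ≥ -11 ✓
C3: 11 ≥ 0 ✓
C4: -66 ≤ 55 ✓
C5: -44 ≤ -42 ✓
C6: 82 ≥ 12 ✓
C7: 4 ≥ 0 ✓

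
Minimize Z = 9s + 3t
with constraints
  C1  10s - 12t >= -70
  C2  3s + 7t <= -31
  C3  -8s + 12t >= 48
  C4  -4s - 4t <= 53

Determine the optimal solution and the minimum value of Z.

Feasible corners and Z = 9s + 3t:
  (-431/53, -50/53) → Z = -4029/53
  (-229/22, -125/44) → Z = -4497/44
  (-177/23, -26/23) → Z = -1671/23
  (-207/20, -29/10) → Z = -2037/20

The binding constraints are 10s - 12t = -70 and -4s - 4t = 53.
Solving simultaneously gives s = -229/22, t = -125/44.

s = -229/22, t = -125/44, minimum Z = -4497/44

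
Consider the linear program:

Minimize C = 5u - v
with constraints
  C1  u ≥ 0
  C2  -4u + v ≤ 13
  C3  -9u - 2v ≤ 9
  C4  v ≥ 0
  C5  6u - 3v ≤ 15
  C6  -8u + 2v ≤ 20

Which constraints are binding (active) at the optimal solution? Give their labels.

C1 and C6

Vertices and C = 5u - v:
  (0, 0) → C = 0
  (0, 10) → C = -10
  (5/2, 0) → C = 25/2
The feasible region is unbounded (it extends along (1, 4), (1, 2)), but C strictly increases along every unbounded feasible direction, so there is no improving ray and the minimum is attained at a vertex.

The minimum is at (0, 10). Substituting into each constraint, equality holds for C1 and C6; the remaining constraints have slack.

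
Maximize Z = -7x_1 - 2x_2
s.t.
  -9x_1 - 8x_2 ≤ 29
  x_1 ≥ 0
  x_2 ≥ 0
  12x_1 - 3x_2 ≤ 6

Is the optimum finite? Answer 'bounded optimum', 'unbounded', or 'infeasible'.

Extreme points and Z = -7x_1 - 2x_2:
  (0, 0) → Z = 0
  (1/2, 0) → Z = -7/2
The feasible region has finitely many vertices and no improving ray; the maximum is 0 at (0, 0).

bounded optimum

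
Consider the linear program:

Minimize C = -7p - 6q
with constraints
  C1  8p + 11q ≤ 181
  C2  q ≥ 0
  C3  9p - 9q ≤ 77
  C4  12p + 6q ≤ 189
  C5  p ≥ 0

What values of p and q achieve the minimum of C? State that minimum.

p = 331/28, q = 55/7, minimum C = -3637/28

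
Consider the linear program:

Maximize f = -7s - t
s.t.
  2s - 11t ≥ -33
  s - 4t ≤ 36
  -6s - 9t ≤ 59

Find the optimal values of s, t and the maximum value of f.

Feasible corners and f = -7s - t:
  (176, 35) → f = -1267
  (-473/42, 20/21) → f = 3271/42
  (8/3, -25/3) → f = -31/3

At the optimal vertex, 2s - 11t = -33 and -6s - 9t = 59.
Solving simultaneously gives s = -473/42, t = 20/21.

s = -473/42, t = 20/21, maximum f = 3271/42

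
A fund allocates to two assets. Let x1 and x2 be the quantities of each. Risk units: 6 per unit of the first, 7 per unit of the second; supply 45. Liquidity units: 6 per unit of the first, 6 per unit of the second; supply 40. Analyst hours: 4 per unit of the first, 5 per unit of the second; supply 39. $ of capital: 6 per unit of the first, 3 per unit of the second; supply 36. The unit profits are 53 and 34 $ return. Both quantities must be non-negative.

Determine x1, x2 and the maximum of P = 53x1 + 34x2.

x1 = 16/3, x2 = 4/3, maximum P = 328

Feasible corners and P = 53x1 + 34x2:
  (0, 0) → P = 0
  (0, 45/7) → P = 1530/7
  (6, 0) → P = 318
  (5/3, 5) → P = 775/3
  (16/3, 4/3) → P = 328

The binding constraints are 6x1 + 6x2 = 40 and 6x1 + 3x2 = 36.
Solving simultaneously gives x1 = 16/3, x2 = 4/3.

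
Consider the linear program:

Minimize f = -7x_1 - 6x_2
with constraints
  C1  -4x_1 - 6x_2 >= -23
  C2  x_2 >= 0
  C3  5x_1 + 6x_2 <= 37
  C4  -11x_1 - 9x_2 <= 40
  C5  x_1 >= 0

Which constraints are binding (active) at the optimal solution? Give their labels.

C1 and C2

Extreme points and f = -7x_1 - 6x_2:
  (23/4, 0) → f = -161/4
  (0, 23/6) → f = -23
  (0, 0) → f = 0

The minimum is at (23/4, 0). Substituting into each constraint, equality holds for C1 and C2; the remaining constraints have slack.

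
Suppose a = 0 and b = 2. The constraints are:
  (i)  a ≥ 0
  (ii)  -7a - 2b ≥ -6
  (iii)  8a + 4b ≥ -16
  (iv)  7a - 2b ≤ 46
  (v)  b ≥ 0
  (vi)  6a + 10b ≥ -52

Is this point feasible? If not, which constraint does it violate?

feasible

(i): 0 ≥ 0 ✓
(ii): -4 ≥ -6 ✓
(iii): 8 ≥ -16 ✓
(iv): -4 ≤ 46 ✓
(v): 2 ≥ 0 ✓
(vi): 20 ≥ -52 ✓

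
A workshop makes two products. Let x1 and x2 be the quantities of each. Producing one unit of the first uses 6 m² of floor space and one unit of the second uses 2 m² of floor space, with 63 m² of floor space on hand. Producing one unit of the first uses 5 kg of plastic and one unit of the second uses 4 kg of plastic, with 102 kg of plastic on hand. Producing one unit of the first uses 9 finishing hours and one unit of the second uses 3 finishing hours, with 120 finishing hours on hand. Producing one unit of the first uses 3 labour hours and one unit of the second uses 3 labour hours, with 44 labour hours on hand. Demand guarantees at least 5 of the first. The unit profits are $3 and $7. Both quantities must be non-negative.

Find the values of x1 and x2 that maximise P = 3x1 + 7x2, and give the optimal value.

Corner points and P = 3x1 + 7x2:
  (21/2, 0) → P = 63/2
  (5, 0) → P = 15
  (101/12, 25/4) → P = 69
  (5, 29/3) → P = 248/3

The optimum lies where 3x1 + 3x2 = 44 and x1 = 5.
Solving simultaneously gives x1 = 5, x2 = 29/3.

x1 = 5, x2 = 29/3, maximum P = 248/3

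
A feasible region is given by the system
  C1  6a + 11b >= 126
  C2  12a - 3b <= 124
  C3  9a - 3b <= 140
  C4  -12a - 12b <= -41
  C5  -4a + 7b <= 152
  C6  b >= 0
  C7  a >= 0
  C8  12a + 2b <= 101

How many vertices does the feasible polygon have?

4

The feasible vertices (each the meet of two boundaries and inside every other half-plane) are:
  (0, 126/11)
  (859/120, 151/20)
  (0, 152/7)
  (403/92, 557/23)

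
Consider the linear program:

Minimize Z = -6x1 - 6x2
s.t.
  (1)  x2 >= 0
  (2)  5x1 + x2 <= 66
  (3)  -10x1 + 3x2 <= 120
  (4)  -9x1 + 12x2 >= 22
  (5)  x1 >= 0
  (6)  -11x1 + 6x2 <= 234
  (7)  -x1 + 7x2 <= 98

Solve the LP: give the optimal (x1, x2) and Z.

Vertices and Z = -6x1 - 6x2:
  (770/69, 704/69) → Z = -2948/23
  (91/9, 139/9) → Z = -460/3
  (0, 11/6) → Z = -11
  (0, 14) → Z = -84

The optimum lies where 5x1 + x2 = 66 and -x1 + 7x2 = 98.
Solving simultaneously gives x1 = 91/9, x2 = 139/9.

x1 = 91/9, x2 = 139/9, minimum Z = -460/3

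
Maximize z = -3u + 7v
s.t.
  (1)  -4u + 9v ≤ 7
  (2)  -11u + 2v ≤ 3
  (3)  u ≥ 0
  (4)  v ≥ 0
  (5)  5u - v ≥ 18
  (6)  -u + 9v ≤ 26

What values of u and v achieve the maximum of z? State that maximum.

u = 19/3, v = 97/27, maximum z = 166/27

Corner points and z = -3u + 7v:
  (169/41, 107/41) → z = 242/41
  (19/3, 97/27) → z = 166/27
  (18/5, 0) → z = -54/5
The feasible region is unbounded (it extends along (1, 0), (9, 1)), but z strictly decreases along every unbounded feasible direction, so there is no improving ray and the maximum is attained at a vertex.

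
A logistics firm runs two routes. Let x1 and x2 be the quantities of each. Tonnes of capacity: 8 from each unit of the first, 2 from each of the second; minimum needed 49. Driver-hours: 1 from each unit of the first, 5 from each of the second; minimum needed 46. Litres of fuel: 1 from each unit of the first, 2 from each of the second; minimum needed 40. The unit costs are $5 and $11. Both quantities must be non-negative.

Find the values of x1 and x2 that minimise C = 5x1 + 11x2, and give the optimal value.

The feasible region is unbounded (it extends along (0, 1), (1, 0)), but C strictly increases along every unbounded feasible direction, so there is no improving ray and the minimum is attained at a vertex.

x1 = 36, x2 = 2, minimum C = 202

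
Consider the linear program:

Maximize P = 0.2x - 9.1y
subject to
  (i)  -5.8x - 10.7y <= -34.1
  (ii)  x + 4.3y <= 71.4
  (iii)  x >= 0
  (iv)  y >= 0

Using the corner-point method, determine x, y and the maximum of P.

x = 71.4, y = 0, maximum P = 14.28

Vertices and P = 0.2x - 9.1y:
  (0, 341/107) → P = -31031/1070
  (341/58, 0) → P = 341/290
  (0, 714/43) → P = -32487/215
  (357/5, 0) → P = 357/25

At the optimal vertex, x + 4.3y = 71.4 and y = 0.
Solving simultaneously gives x = 357/5, y = 0.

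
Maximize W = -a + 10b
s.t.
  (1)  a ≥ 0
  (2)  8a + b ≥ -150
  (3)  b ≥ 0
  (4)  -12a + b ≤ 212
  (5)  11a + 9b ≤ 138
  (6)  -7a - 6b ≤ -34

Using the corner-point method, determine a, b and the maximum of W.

Feasible corners and W = -a + 10b:
  (0, 46/3) → W = 460/3
  (0, 17/3) → W = 170/3
  (138/11, 0) → W = -138/11
  (34/7, 0) → W = -34/7

At the optimal vertex, a = 0 and 11a + 9b = 138.
Solving simultaneously gives a = 0, b = 46/3.

a = 0, b = 46/3, maximum W = 460/3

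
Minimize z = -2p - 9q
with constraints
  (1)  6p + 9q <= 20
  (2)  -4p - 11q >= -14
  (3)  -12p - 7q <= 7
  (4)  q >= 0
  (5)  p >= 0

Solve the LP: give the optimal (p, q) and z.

Extreme points and z = -2p - 9q:
  (47/15, 2/15) → z = -112/15
  (10/3, 0) → z = -20/3
  (0, 14/11) → z = -126/11
  (0, 0) → z = 0

p = 0, q = 14/11, minimum z = -126/11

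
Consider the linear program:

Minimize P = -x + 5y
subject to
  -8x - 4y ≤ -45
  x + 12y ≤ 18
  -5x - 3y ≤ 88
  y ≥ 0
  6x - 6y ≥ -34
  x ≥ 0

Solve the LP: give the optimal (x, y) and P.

x = 18, y = 0, minimum P = -18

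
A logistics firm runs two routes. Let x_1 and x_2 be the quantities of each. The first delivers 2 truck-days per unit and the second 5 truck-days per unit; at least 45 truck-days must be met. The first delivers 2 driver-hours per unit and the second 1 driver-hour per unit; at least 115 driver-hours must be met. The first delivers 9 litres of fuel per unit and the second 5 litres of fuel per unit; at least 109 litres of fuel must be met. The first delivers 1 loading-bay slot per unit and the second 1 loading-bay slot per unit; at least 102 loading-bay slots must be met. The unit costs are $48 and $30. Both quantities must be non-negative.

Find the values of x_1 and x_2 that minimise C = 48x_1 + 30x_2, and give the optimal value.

x_1 = 13, x_2 = 89, minimum C = 3294

Vertices and C = 48x_1 + 30x_2:
  (0, 115) → C = 3450
  (102, 0) → C = 4896
  (13, 89) → C = 3294
The feasible region is unbounded (it extends along (0, 1), (1, 0)), but C strictly increases along every unbounded feasible direction, so there is no improving ray and the minimum is attained at a vertex.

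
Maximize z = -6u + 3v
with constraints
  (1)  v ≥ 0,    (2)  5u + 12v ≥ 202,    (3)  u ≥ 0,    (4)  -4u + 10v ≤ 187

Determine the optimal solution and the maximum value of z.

Vertices and z = -6u + 3v:
  (202/5, 0) → z = -1212/5
  (0, 101/6) → z = 101/2
  (0, 187/10) → z = 561/10
The feasible region is unbounded (it extends along (5, 2), (1, 0)), but z strictly decreases along every unbounded feasible direction, so there is no improving ray and the maximum is attained at a vertex.

The binding constraints are u = 0 and -4u + 10v = 187.
Solving simultaneously gives u = 0, v = 187/10.

u = 0, v = 187/10, maximum z = 561/10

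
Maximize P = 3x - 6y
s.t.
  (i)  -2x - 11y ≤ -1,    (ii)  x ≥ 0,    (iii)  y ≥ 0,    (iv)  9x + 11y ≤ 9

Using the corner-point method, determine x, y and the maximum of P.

Vertices and P = 3x - 6y:
  (0, 1/11) → P = -6/11
  (1/2, 0) → P = 3/2
  (0, 9/11) → P = -54/11
  (1, 0) → P = 3

The optimum lies where y = 0 and 9x + 11y = 9.
Solving simultaneously gives x = 1, y = 0.

x = 1, y = 0, maximum P = 3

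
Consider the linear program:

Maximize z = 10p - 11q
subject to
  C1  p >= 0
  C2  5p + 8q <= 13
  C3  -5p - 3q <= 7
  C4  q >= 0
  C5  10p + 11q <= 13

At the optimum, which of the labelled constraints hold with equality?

Vertices and z = 10p - 11q:
  (0, 0) → z = 0
  (0, 13/11) → z = -13
  (13/10, 0) → z = 13

The maximum is at (13/10, 0). Substituting into each constraint, equality holds for C4 and C5; the remaining constraints have slack.

C4 and C5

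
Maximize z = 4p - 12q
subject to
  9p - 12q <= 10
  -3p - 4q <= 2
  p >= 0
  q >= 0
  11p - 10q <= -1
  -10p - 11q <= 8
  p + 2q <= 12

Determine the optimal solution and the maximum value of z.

p = 0, q = 1/10, maximum z = -6/5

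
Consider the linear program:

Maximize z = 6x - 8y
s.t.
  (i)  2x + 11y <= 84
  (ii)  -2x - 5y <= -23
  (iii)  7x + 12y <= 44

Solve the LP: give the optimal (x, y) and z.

Corner points and z = 6x - 8y:
  (-167/12, 61/6) → z = -989/6
  (-524/53, 500/53) → z = -7144/53
  (-56/11, 73/11) → z = -920/11

At the optimal vertex, -2x - 5y = -23 and 7x + 12y = 44.
Solving simultaneously gives x = -56/11, y = 73/11.

x = -56/11, y = 73/11, maximum z = -920/11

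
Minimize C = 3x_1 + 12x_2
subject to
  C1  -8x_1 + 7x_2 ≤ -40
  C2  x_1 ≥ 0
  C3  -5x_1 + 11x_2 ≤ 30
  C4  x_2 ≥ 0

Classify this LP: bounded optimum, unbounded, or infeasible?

bounded optimum

Extreme points and C = 3x_1 + 12x_2:
  (650/53, 440/53) → C = 7230/53
  (5, 0) → C = 15
The feasible region has finitely many vertices and no improving ray; the minimum is 15 at (5, 0).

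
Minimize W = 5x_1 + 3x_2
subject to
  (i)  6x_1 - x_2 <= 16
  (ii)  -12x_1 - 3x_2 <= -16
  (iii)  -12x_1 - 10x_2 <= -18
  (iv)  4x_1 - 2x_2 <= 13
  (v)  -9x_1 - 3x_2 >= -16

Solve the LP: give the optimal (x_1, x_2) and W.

x_1 = 53/42, x_2 = 2/7, minimum W = 43/6

Corner points and W = 5x_1 + 3x_2:
  (53/42, 2/7) → W = 43/6
  (0, 16/3) → W = 16
  (53/27, -5/9) → W = 220/27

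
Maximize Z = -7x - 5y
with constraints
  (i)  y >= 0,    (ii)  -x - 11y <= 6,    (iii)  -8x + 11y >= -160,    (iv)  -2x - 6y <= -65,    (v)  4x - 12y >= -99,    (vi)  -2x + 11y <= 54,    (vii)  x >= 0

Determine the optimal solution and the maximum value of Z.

x = 23/2, y = 7, maximum Z = -231/2

Extreme points and Z = -7x - 5y:
  (335/14, 20/7) → Z = -2545/14
  (107/3, 376/33) → Z = -3373/11
  (23/2, 7) → Z = -231/2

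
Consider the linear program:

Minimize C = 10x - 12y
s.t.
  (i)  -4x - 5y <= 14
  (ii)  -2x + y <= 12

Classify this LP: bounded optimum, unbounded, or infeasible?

unbounded

From the feasible point (-37/7, 10/7), moving in the direction (1, 2) keeps every constraint satisfied while C decreases without bound.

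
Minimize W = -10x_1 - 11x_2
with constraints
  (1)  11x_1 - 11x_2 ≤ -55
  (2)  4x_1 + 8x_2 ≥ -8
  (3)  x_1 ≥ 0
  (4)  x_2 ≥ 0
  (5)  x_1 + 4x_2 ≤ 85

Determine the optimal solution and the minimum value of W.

x_1 = 13, x_2 = 18, minimum W = -328

Feasible corners and W = -10x_1 - 11x_2:
  (0, 5) → W = -55
  (13, 18) → W = -328
  (0, 85/4) → W = -935/4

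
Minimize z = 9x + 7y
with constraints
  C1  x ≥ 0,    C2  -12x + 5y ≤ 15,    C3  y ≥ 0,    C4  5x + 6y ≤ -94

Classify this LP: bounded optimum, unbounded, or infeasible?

infeasible

The boundaries x = 0 and -12x + 5y = 15 meet at (0, 3), but that point violates 5x + 6y ≤ -94. Every candidate vertex is excluded by some other constraint, so the feasible region is empty.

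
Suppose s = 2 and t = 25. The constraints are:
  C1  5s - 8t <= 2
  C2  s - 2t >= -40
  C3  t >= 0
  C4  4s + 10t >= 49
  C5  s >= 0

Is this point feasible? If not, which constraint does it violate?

not feasible — violates C2

Constraint C2: s - 2t = -48, which is not ≥ -40. All other constraints are satisfied.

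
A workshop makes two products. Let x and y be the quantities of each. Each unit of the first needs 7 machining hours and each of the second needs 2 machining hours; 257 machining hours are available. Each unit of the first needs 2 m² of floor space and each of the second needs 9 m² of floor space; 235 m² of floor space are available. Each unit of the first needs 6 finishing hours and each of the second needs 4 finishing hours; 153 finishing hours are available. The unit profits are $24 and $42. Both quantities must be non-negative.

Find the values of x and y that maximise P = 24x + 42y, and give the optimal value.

Corner points and P = 24x + 42y:
  (0, 0) → P = 0
  (0, 235/9) → P = 3290/3
  (51/2, 0) → P = 612
  (19/2, 24) → P = 1236

At the optimal vertex, 2x + 9y = 235 and 6x + 4y = 153.
Solving simultaneously gives x = 19/2, y = 24.

x = 19/2, y = 24, maximum P = 1236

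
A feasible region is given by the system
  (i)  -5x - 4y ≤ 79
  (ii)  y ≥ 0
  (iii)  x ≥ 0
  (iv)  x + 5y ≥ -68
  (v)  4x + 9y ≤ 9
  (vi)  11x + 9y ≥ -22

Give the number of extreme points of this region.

Pairwise boundary intersections that survive every other constraint:
  (0, 0)
  (9/4, 0)
  (0, 1)

3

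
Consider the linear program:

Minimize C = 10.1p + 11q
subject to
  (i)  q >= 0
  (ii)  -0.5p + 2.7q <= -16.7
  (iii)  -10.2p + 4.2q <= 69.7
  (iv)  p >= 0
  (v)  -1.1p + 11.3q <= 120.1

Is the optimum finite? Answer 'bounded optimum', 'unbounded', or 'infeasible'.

Feasible corners and C = 10.1p + 11q:
  (33.4, 0) → C = 337.34
  (25649/134, 3921/134) → C = 3021859/1340
The feasible region has finitely many vertices and no improving ray; the minimum is 337.34 at (33.4, 0).

bounded optimum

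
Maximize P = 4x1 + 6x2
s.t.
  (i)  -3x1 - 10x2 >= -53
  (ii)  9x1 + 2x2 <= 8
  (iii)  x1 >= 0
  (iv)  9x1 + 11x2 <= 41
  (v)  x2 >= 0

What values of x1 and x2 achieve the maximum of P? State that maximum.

x1 = 0, x2 = 41/11, maximum P = 246/11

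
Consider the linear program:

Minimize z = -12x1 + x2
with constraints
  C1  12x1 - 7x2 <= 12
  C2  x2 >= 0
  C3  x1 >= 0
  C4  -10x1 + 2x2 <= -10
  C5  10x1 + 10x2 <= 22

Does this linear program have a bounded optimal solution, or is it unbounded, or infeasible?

Corner points and z = -12x1 + x2:
  (1, 0) → z = -12
  (137/95, 72/95) → z = -1572/95
  (6/5, 1) → z = -67/5
The feasible region has finitely many vertices and no improving ray; the minimum is -1572/95 at (137/95, 72/95).

bounded optimum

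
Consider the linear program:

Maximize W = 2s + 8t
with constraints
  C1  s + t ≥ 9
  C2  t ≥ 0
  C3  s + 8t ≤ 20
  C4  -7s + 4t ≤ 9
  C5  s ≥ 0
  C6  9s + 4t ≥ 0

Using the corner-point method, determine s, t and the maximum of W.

s = 20, t = 0, maximum W = 40

Vertices and W = 2s + 8t:
  (9, 0) → W = 18
  (52/7, 11/7) → W = 192/7
  (20, 0) → W = 40

At the optimal vertex, t = 0 and s + 8t = 20.
Solving simultaneously gives s = 20, t = 0.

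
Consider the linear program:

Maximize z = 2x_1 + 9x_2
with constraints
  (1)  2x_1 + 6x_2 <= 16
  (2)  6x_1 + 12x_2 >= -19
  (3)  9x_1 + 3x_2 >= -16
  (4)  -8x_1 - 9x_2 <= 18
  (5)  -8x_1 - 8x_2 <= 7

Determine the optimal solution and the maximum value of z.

Extreme points and z = 2x_1 + 9x_2:
  (-3, 11/3) → z = 27
  (17/12, -55/24) → z = -427/24
  (-107/48, 65/48) → z = 371/48
The feasible region is unbounded (it extends along (2, -1), (3, -1)), but z strictly decreases along every unbounded feasible direction, so there is no improving ray and the maximum is attained at a vertex.

x_1 = -3, x_2 = 11/3, maximum z = 27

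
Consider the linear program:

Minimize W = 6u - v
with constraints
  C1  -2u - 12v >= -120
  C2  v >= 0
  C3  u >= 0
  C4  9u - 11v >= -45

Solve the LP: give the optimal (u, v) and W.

u = 0, v = 45/11, minimum W = -45/11

Vertices and W = 6u - v:
  (60, 0) → W = 360
  (6, 9) → W = 27
  (0, 0) → W = 0
  (0, 45/11) → W = -45/11

The binding constraints are u = 0 and 9u - 11v = -45.
Solving simultaneously gives u = 0, v = 45/11.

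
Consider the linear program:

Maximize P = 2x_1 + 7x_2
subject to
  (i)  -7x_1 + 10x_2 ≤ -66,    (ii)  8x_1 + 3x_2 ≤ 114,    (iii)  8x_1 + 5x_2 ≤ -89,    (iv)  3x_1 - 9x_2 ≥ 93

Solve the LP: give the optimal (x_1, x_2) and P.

x_1 = -112/29, x_2 = -337/29, maximum P = -2583/29

Feasible corners and P = 2x_1 + 7x_2:
  (-112/11, -151/11) → P = -1281/11
  (837/16, -203/2) → P = -4847/8
  (-112/29, -337/29) → P = -2583/29
The feasible region is unbounded (it extends along (-10, -7), (3, -8)), but P strictly decreases along every unbounded feasible direction, so there is no improving ray and the maximum is attained at a vertex.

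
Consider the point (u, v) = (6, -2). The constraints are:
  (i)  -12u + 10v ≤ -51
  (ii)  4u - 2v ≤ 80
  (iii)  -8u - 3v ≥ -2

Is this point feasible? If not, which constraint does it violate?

not feasible — violates (iii)

Constraint (iii): -8u - 3v = -42, which is not ≥ -2. All other constraints are satisfied.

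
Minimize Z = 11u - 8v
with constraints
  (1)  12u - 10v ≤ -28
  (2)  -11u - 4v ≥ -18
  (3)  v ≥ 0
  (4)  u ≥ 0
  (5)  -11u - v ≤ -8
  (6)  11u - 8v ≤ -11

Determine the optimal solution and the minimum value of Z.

Corner points and Z = 11u - 8v:
  (34/79, 262/79) → Z = -1722/79
  (26/61, 202/61) → Z = -1330/61
  (14/33, 10/3) → Z = -22

The binding constraints are -11u - 4v = -18 and -11u - v = -8.
Solving simultaneously gives u = 14/33, v = 10/3.

u = 14/33, v = 10/3, minimum Z = -22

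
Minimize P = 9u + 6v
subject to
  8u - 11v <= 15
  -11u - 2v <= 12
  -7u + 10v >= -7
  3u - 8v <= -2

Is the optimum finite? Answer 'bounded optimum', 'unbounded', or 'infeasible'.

Corner points and P = 9u + 6v:
  (73/3, 49/3) → P = 317
  (-50/47, -7/47) → P = -492/47
  (38/13, 35/26) → P = 447/13
The feasible region has finitely many vertices and no improving ray; the minimum is -492/47 at (-50/47, -7/47).

bounded optimum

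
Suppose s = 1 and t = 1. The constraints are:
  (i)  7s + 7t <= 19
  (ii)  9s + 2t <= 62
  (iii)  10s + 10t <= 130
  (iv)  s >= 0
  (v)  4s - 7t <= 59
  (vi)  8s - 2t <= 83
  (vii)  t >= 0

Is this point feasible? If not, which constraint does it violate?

(i): 14 ≤ 19 ✓
(ii): 11 ≤ 62 ✓
(iii): 20 ≤ 130 ✓
(iv): 1 ≥ 0 ✓
(v): -3 ≤ 59 ✓
(vi): 6 ≤ 83 ✓
(vii): 1 ≥ 0 ✓

feasible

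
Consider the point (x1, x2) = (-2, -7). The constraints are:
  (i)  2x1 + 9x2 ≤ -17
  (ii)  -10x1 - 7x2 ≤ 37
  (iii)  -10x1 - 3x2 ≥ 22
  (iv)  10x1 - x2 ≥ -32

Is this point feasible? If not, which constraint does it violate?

Constraint (ii): -10x1 - 7x2 = 69, which is not ≤ 37. All other constraints are satisfied.

not feasible — violates (ii)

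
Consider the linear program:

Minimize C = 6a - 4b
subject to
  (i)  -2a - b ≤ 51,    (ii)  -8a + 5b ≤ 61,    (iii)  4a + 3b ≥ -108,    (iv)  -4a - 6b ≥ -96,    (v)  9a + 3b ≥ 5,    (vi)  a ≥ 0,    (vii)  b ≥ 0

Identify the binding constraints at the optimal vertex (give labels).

(ii) and (iv)

Feasible corners and C = 6a - 4b:
  (57/34, 253/17) → C = -841/17
  (0, 61/5) → C = -244/5
  (24, 0) → C = 144
  (0, 5/3) → C = -20/3
  (5/9, 0) → C = 10/3

The minimum is at (57/34, 253/17). Substituting into each constraint, equality holds for (ii) and (iv); the remaining constraints have slack.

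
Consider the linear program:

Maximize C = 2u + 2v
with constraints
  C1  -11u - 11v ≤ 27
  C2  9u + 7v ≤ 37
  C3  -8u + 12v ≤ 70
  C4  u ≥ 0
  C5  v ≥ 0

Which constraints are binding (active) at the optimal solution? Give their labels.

C2 and C4

Feasible corners and C = 2u + 2v:
  (0, 37/7) → C = 74/7
  (37/9, 0) → C = 74/9
  (0, 0) → C = 0

The maximum is at (0, 37/7). Substituting into each constraint, equality holds for C2 and C4; the remaining constraints have slack.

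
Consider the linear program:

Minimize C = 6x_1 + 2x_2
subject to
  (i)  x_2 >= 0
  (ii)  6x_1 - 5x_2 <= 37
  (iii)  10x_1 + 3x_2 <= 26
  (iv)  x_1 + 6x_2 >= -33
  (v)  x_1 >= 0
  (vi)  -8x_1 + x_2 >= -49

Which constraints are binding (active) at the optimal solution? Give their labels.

Feasible corners and C = 6x_1 + 2x_2:
  (13/5, 0) → C = 78/5
  (0, 0) → C = 0
  (0, 26/3) → C = 52/3

The minimum is at (0, 0). Substituting into each constraint, equality holds for (i) and (v); the remaining constraints have slack.

(i) and (v)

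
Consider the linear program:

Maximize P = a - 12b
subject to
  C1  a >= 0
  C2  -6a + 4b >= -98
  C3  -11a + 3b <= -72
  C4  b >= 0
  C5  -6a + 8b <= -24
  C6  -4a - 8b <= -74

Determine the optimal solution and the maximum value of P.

a = 135/8, b = 13/16, maximum P = 57/8

Extreme points and P = a - 12b:
  (86/3, 37/2) → P = -580/3
  (135/8, 13/16) → P = 57/8
  (49/5, 87/20) → P = -212/5

At the optimal vertex, -6a + 4b = -98 and -4a - 8b = -74.
Solving simultaneously gives a = 135/8, b = 13/16.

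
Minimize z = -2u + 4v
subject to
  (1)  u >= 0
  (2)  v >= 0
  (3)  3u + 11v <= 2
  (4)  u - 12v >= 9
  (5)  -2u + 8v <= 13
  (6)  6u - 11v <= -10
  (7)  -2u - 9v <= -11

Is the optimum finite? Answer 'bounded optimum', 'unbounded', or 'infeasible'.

infeasible

The boundaries 6u - 11v = -10 and -2u - 9v = -11 meet at (31/76, 43/38), but that point violates 3u + 11v ≤ 2. Every candidate vertex is excluded by some other constraint, so the feasible region is empty.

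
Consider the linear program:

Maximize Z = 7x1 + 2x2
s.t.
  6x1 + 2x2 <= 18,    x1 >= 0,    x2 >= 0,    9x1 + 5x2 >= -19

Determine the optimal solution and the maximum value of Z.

x1 = 3, x2 = 0, maximum Z = 21

Corner points and Z = 7x1 + 2x2:
  (0, 9) → Z = 18
  (3, 0) → Z = 21
  (0, 0) → Z = 0

The binding constraints are 6x1 + 2x2 = 18 and x2 = 0.
Solving simultaneously gives x1 = 3, x2 = 0.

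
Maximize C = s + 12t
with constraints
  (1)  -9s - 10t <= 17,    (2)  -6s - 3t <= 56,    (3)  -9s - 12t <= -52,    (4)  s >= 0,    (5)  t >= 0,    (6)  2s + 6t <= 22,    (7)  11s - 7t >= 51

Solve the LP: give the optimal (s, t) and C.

Extreme points and C = s + 12t:
  (52/9, 0) → C = 52/9
  (976/195, 113/195) → C = 2332/195
  (11, 0) → C = 11
  (23/4, 7/4) → C = 107/4

At the optimal vertex, 2s + 6t = 22 and 11s - 7t = 51.
Solving simultaneously gives s = 23/4, t = 7/4.

s = 23/4, t = 7/4, maximum C = 107/4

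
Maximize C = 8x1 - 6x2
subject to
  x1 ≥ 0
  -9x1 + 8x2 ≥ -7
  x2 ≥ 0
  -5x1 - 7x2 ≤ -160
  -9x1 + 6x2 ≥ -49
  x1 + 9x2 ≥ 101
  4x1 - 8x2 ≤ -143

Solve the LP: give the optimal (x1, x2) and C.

x1 = 625/24, x2 = 1483/48, maximum C = 551/24

Vertices and C = 8x1 - 6x2:
  (0, 160/7) → C = -960/7
  (279/68, 1355/68) → C = -2949/34
  (625/24, 1483/48) → C = 551/24
The feasible region is unbounded (it extends along (0, 1), (2, 3)), but C strictly decreases along every unbounded feasible direction, so there is no improving ray and the maximum is attained at a vertex.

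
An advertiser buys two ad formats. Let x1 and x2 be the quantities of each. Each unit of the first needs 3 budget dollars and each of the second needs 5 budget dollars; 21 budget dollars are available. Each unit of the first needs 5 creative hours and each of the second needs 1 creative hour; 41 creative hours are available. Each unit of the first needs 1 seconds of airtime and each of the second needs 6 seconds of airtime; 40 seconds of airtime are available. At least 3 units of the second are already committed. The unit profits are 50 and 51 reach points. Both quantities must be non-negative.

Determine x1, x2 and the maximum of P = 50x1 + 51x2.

x1 = 2, x2 = 3, maximum P = 253

The binding constraints are 3x1 + 5x2 = 21 and x2 = 3.
Solving simultaneously gives x1 = 2, x2 = 3.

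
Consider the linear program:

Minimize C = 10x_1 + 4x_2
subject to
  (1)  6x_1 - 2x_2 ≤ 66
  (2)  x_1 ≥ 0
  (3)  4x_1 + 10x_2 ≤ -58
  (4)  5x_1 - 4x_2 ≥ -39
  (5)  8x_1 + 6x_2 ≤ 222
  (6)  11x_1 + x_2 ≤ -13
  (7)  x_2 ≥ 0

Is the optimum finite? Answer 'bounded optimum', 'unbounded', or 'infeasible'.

The boundaries 6x_1 - 2x_2 = 66 and x_1 = 0 meet at (0, -33), but that point violates x_2 ≥ 0. Every candidate vertex is excluded by some other constraint, so the feasible region is empty.

infeasible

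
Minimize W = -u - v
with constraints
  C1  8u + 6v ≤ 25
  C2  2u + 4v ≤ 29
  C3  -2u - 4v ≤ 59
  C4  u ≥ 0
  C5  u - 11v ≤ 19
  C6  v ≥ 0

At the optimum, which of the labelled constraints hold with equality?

C1 and C4

Feasible corners and W = -u - v:
  (0, 25/6) → W = -25/6
  (25/8, 0) → W = -25/8
  (0, 0) → W = 0

The minimum is at (0, 25/6). Substituting into each constraint, equality holds for C1 and C4; the remaining constraints have slack.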